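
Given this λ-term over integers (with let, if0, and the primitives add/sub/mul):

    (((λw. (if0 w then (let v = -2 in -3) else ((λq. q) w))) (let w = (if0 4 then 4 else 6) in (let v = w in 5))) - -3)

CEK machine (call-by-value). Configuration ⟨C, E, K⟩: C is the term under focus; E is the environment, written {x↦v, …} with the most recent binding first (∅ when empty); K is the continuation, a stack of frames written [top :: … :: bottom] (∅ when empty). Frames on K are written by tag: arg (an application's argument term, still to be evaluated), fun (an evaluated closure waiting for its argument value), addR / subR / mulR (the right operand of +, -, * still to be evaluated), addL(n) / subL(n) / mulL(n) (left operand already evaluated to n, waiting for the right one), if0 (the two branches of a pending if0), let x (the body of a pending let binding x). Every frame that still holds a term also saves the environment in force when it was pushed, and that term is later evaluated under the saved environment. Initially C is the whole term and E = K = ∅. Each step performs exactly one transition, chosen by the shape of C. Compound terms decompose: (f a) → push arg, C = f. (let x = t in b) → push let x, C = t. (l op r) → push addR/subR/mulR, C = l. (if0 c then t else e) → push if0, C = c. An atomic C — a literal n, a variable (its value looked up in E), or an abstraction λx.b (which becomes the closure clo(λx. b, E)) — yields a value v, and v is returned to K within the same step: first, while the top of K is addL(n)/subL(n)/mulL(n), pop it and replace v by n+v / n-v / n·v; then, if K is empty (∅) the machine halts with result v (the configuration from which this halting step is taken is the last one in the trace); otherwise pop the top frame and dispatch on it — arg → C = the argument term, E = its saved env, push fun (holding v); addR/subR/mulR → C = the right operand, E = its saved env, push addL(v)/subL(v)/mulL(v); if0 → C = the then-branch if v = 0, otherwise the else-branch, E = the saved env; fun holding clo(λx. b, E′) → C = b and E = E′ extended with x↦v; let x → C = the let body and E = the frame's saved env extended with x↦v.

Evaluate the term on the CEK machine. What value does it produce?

0. [C=(((λw. (if0 w then (let v = -2 in -3) else ((λq. q) w))) (let w = (if0 4 then 4 else 6) in (let v = w in 5))) - -3) | E=∅ | K=∅]
1. [C=((λw. (if0 w then (let v = -2 in -3) else ((λq. q) w))) (let w = (if0 4 then 4 else 6) in (let v = w in 5))) | E=∅ | K=[subR]]
2. [C=(λw. (if0 w then (let v = -2 in -3) else ((λq. q) w))) | E=∅ | K=[arg :: subR]]
3. [C=(let w = (if0 4 then 4 else 6) in (let v = w in 5)) | E=∅ | K=[fun :: subR]]
4. [C=(if0 4 then 4 else 6) | E=∅ | K=[let w :: fun :: subR]]
5. [C=4 | E=∅ | K=[if0 :: let w :: fun :: subR]]
6. [C=6 | E=∅ | K=[let w :: fun :: subR]]
7. [C=(let v = w in 5) | E={w↦6} | K=[fun :: subR]]
8. [C=w | E={w↦6} | K=[let v :: fun :: subR]]
9. [C=5 | E={v↦6, w↦6} | K=[fun :: subR]]
10. [C=(if0 w then (let v = -2 in -3) else ((λq. q) w)) | E={w↦5} | K=[subR]]
11. [C=w | E={w↦5} | K=[if0 :: subR]]
12. [C=((λq. q) w) | E={w↦5} | K=[subR]]
13. [C=(λq. q) | E={w↦5} | K=[arg :: subR]]
14. [C=w | E={w↦5} | K=[fun :: subR]]
15. [C=q | E={q↦5, w↦5} | K=[subR]]
16. [C=-3 | E=∅ | K=[subL(5)]]
→ final value 8

Answer: 8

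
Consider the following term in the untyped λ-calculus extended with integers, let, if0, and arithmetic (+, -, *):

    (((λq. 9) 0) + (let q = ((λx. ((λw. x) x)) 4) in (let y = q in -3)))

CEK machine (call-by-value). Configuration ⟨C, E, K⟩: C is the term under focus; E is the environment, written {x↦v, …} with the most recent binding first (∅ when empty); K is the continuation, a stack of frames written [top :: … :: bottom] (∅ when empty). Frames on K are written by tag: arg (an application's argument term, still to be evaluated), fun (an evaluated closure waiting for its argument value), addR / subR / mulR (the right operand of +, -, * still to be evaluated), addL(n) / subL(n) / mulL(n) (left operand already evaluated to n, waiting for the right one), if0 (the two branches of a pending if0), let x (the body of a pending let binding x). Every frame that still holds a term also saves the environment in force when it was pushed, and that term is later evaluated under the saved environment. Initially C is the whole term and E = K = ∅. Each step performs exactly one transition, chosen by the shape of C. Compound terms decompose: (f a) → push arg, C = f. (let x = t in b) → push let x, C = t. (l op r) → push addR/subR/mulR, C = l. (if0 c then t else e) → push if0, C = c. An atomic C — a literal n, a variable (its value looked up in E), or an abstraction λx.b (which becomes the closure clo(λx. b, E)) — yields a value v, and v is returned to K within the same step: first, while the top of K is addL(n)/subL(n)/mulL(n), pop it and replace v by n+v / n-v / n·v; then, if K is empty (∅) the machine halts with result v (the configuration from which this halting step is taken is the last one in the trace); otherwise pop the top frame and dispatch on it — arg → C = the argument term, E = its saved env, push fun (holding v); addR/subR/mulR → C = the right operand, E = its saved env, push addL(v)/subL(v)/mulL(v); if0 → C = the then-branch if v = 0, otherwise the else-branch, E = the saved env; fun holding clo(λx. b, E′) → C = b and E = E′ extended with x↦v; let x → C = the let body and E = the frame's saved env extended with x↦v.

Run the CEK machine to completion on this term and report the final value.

Answer: 6

Derivation:
step 0: <C=(((λq. 9) 0) + (let q = ((λx. ((λw. x) x)) 4) in (let y = q in -3))), E=∅, K=∅>
step 1: <C=((λq. 9) 0), E=∅, K=[addR]>
step 2: <C=(λq. 9), E=∅, K=[arg :: addR]>
step 3: <C=0, E=∅, K=[fun :: addR]>
step 4: <C=9, E={q↦0}, K=[addR]>
step 5: <C=(let q = ((λx. ((λw. x) x)) 4) in (let y = q in -3)), E=∅, K=[addL(9)]>
step 6: <C=((λx. ((λw. x) x)) 4), E=∅, K=[let q :: addL(9)]>
step 7: <C=(λx. ((λw. x) x)), E=∅, K=[arg :: let q :: addL(9)]>
step 8: <C=4, E=∅, K=[fun :: let q :: addL(9)]>
step 9: <C=((λw. x) x), E={x↦4}, K=[let q :: addL(9)]>
step 10: <C=(λw. x), E={x↦4}, K=[arg :: let q :: addL(9)]>
step 11: <C=x, E={x↦4}, K=[fun :: let q :: addL(9)]>
step 12: <C=x, E={w↦4, x↦4}, K=[let q :: addL(9)]>
step 13: <C=(let y = q in -3), E={q↦4}, K=[addL(9)]>
step 14: <C=q, E={q↦4}, K=[let y :: addL(9)]>
step 15: <C=-3, E={y↦4, q↦4}, K=[addL(9)]>
→ final value 6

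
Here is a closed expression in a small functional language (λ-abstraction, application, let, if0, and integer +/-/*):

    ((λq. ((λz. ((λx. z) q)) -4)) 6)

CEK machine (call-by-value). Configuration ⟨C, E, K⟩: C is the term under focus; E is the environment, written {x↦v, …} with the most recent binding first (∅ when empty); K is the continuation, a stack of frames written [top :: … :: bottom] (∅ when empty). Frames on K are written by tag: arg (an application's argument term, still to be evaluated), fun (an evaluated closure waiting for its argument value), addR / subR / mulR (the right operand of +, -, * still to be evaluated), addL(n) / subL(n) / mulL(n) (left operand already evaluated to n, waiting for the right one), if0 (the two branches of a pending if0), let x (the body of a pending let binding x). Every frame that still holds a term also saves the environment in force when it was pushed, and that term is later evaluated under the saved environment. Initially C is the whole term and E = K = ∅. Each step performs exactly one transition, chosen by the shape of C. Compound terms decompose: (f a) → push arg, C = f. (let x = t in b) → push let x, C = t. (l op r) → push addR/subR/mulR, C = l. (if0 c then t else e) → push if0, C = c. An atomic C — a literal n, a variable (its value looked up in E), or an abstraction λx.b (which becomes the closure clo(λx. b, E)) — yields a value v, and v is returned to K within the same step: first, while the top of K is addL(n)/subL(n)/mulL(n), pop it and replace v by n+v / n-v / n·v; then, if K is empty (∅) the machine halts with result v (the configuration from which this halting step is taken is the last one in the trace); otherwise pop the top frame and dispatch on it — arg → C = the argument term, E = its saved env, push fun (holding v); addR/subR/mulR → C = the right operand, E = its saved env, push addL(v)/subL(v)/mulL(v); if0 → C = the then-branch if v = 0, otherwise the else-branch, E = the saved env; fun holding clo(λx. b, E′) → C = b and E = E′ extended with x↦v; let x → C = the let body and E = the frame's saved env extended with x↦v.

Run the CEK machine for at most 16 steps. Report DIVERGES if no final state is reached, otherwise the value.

Answer: -4

Derivation:
[0] <C=((λq. ((λz. ((λx. z) q)) -4)) 6), E=∅, K=∅>
[1] <C=(λq. ((λz. ((λx. z) q)) -4)), E=∅, K=[arg]>
[2] <C=6, E=∅, K=[fun]>
[3] <C=((λz. ((λx. z) q)) -4), E={q↦6}, K=∅>
[4] <C=(λz. ((λx. z) q)), E={q↦6}, K=[arg]>
[5] <C=-4, E={q↦6}, K=[fun]>
[6] <C=((λx. z) q), E={z↦-4, q↦6}, K=∅>
[7] <C=(λx. z), E={z↦-4, q↦6}, K=[arg]>
[8] <C=q, E={z↦-4, q↦6}, K=[fun]>
[9] <C=z, E={x↦6, z↦-4, q↦6}, K=∅>
→ final value -4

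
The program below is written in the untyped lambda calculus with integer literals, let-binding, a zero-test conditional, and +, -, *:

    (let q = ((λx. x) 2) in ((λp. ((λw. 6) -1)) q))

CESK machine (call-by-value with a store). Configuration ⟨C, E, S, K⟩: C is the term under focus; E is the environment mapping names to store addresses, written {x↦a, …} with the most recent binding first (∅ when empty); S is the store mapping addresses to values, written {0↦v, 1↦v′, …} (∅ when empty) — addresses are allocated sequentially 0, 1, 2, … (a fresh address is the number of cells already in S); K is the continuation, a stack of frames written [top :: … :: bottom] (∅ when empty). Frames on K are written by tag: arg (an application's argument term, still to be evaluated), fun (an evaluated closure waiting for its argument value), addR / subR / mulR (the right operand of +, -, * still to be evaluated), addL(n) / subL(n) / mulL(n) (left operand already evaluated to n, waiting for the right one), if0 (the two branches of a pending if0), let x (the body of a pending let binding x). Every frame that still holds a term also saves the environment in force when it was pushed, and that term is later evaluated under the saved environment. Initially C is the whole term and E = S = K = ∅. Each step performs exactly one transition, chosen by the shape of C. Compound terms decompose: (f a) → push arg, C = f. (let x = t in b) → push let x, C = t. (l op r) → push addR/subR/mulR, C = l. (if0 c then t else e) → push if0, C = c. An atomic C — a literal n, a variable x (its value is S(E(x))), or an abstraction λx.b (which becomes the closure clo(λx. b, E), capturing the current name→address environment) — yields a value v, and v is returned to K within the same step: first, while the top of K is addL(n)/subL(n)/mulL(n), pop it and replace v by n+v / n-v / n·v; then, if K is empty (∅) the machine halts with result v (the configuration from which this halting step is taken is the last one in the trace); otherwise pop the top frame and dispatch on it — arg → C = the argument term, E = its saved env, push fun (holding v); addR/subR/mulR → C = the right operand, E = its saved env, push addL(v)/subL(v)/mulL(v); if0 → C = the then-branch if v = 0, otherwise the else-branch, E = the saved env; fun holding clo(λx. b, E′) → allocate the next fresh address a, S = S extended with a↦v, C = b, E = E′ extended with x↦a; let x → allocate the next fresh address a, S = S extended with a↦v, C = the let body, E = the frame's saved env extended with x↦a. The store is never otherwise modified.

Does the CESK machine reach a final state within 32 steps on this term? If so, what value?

step 0: ⟨C=(let q = ((λx. x) 2) in ((λp. ((λw. 6) -1)) q)); E=∅; S=∅; K=∅⟩
step 1: ⟨C=((λx. x) 2); E=∅; S=∅; K=[let q]⟩
step 2: ⟨C=(λx. x); E=∅; S=∅; K=[arg :: let q]⟩
step 3: ⟨C=2; E=∅; S=∅; K=[fun :: let q]⟩
step 4: ⟨C=x; E={x↦0}; S={0↦2}; K=[let q]⟩
step 5: ⟨C=((λp. ((λw. 6) -1)) q); E={q↦1}; S={0↦2, 1↦2}; K=∅⟩
step 6: ⟨C=(λp. ((λw. 6) -1)); E={q↦1}; S={0↦2, 1↦2}; K=[arg]⟩
step 7: ⟨C=q; E={q↦1}; S={0↦2, 1↦2}; K=[fun]⟩
step 8: ⟨C=((λw. 6) -1); E={p↦2, q↦1}; S={0↦2, 1↦2, 2↦2}; K=∅⟩
step 9: ⟨C=(λw. 6); E={p↦2, q↦1}; S={0↦2, 1↦2, 2↦2}; K=[arg]⟩
step 10: ⟨C=-1; E={p↦2, q↦1}; S={0↦2, 1↦2, 2↦2}; K=[fun]⟩
step 11: ⟨C=6; E={w↦3, p↦2, q↦1}; S={0↦2, 1↦2, 2↦2, 3↦-1}; K=∅⟩
→ final value 6

Answer: 6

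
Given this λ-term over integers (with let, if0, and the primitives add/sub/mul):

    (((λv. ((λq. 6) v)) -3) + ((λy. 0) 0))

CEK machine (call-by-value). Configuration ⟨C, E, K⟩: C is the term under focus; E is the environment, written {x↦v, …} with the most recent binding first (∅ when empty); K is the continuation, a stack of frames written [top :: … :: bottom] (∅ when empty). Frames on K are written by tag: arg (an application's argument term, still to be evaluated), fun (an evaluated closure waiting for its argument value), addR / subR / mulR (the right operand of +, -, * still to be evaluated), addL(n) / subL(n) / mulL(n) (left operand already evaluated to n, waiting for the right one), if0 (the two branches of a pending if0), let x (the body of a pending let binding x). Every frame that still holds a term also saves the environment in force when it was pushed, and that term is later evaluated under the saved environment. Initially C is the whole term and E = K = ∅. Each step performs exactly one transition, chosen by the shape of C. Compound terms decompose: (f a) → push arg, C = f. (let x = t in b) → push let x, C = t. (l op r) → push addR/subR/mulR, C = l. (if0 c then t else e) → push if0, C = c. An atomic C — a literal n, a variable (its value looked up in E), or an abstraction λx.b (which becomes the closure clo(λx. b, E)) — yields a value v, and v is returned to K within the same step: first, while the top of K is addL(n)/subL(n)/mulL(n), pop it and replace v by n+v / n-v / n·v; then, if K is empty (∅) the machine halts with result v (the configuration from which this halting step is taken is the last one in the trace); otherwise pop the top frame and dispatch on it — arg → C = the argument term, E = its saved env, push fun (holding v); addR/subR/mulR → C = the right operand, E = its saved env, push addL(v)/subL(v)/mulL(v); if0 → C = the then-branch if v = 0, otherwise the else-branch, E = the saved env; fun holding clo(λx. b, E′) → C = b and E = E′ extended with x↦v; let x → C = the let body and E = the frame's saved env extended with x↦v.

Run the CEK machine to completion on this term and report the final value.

t=0: <C=(((λv. ((λq. 6) v)) -3) + ((λy. 0) 0)), E=∅, K=∅>
t=1: <C=((λv. ((λq. 6) v)) -3), E=∅, K=[addR]>
t=2: <C=(λv. ((λq. 6) v)), E=∅, K=[arg :: addR]>
t=3: <C=-3, E=∅, K=[fun :: addR]>
t=4: <C=((λq. 6) v), E={v↦-3}, K=[addR]>
t=5: <C=(λq. 6), E={v↦-3}, K=[arg :: addR]>
t=6: <C=v, E={v↦-3}, K=[fun :: addR]>
t=7: <C=6, E={q↦-3, v↦-3}, K=[addR]>
t=8: <C=((λy. 0) 0), E=∅, K=[addL(6)]>
t=9: <C=(λy. 0), E=∅, K=[arg :: addL(6)]>
t=10: <C=0, E=∅, K=[fun :: addL(6)]>
t=11: <C=0, E={y↦0}, K=[addL(6)]>
→ final value 6

Answer: 6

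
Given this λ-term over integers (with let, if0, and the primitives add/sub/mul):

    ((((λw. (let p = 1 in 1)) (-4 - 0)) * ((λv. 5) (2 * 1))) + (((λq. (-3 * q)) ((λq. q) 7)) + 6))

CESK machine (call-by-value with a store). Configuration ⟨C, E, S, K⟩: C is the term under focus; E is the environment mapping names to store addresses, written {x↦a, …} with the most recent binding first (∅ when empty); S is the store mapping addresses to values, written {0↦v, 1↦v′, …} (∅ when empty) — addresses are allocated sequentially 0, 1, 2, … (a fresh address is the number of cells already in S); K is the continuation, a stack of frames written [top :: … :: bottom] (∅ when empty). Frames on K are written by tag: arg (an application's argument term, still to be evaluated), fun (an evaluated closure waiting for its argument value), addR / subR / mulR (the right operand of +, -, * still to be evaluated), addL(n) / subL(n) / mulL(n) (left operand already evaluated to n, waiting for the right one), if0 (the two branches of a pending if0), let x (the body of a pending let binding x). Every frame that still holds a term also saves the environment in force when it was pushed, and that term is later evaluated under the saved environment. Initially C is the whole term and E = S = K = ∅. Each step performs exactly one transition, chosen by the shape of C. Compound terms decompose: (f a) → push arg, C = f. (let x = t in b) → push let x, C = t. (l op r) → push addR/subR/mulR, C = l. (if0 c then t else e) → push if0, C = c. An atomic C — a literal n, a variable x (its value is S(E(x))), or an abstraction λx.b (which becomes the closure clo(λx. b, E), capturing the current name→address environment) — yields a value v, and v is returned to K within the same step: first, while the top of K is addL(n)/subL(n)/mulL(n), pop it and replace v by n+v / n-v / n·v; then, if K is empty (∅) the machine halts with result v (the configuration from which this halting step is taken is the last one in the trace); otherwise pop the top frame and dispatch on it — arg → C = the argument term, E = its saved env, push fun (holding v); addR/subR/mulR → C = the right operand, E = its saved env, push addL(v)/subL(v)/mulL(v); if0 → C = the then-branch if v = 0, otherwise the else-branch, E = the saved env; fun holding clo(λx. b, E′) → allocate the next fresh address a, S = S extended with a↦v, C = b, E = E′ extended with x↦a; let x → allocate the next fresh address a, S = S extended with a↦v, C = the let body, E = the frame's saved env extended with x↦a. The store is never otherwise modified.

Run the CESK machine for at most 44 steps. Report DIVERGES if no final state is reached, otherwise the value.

Answer: -10

Execution trace:
step 0: [C=((((λw. (let p = 1 in 1)) (-4 - 0)) * ((λv. 5) (2 * 1))) + (((λq. (-3 * q)) ((λq. q) 7)) + 6)) | E=∅ | S=∅ | K=∅]
step 1: [C=(((λw. (let p = 1 in 1)) (-4 - 0)) * ((λv. 5) (2 * 1))) | E=∅ | S=∅ | K=[addR]]
step 2: [C=((λw. (let p = 1 in 1)) (-4 - 0)) | E=∅ | S=∅ | K=[mulR :: addR]]
step 3: [C=(λw. (let p = 1 in 1)) | E=∅ | S=∅ | K=[arg :: mulR :: addR]]
step 4: [C=(-4 - 0) | E=∅ | S=∅ | K=[fun :: mulR :: addR]]
step 5: [C=-4 | E=∅ | S=∅ | K=[subR :: fun :: mulR :: addR]]
step 6: [C=0 | E=∅ | S=∅ | K=[subL(-4) :: fun :: mulR :: addR]]
step 7: [C=(let p = 1 in 1) | E={w↦0} | S={0↦-4} | K=[mulR :: addR]]
step 8: [C=1 | E={w↦0} | S={0↦-4} | K=[let p :: mulR :: addR]]
step 9: [C=1 | E={p↦1, w↦0} | S={0↦-4, 1↦1} | K=[mulR :: addR]]
step 10: [C=((λv. 5) (2 * 1)) | E=∅ | S={0↦-4, 1↦1} | K=[mulL(1) :: addR]]
step 11: [C=(λv. 5) | E=∅ | S={0↦-4, 1↦1} | K=[arg :: mulL(1) :: addR]]
step 12: [C=(2 * 1) | E=∅ | S={0↦-4, 1↦1} | K=[fun :: mulL(1) :: addR]]
step 13: [C=2 | E=∅ | S={0↦-4, 1↦1} | K=[mulR :: fun :: mulL(1) :: addR]]
step 14: [C=1 | E=∅ | S={0↦-4, 1↦1} | K=[mulL(2) :: fun :: mulL(1) :: addR]]
step 15: [C=5 | E={v↦2} | S={0↦-4, 1↦1, 2↦2} | K=[mulL(1) :: addR]]
step 16: [C=(((λq. (-3 * q)) ((λq. q) 7)) + 6) | E=∅ | S={0↦-4, 1↦1, 2↦2} | K=[addL(5)]]
step 17: [C=((λq. (-3 * q)) ((λq. q) 7)) | E=∅ | S={0↦-4, 1↦1, 2↦2} | K=[addR :: addL(5)]]
step 18: [C=(λq. (-3 * q)) | E=∅ | S={0↦-4, 1↦1, 2↦2} | K=[arg :: addR :: addL(5)]]
step 19: [C=((λq. q) 7) | E=∅ | S={0↦-4, 1↦1, 2↦2} | K=[fun :: addR :: addL(5)]]
step 20: [C=(λq. q) | E=∅ | S={0↦-4, 1↦1, 2↦2} | K=[arg :: fun :: addR :: addL(5)]]
step 21: [C=7 | E=∅ | S={0↦-4, 1↦1, 2↦2} | K=[fun :: fun :: addR :: addL(5)]]
step 22: [C=q | E={q↦3} | S={0↦-4, 1↦1, 2↦2, 3↦7} | K=[fun :: addR :: addL(5)]]
step 23: [C=(-3 * q) | E={q↦4} | S={0↦-4, 1↦1, 2↦2, 3↦7, 4↦7} | K=[addR :: addL(5)]]
step 24: [C=-3 | E={q↦4} | S={0↦-4, 1↦1, 2↦2, 3↦7, 4↦7} | K=[mulR :: addR :: addL(5)]]
step 25: [C=q | E={q↦4} | S={0↦-4, 1↦1, 2↦2, 3↦7, 4↦7} | K=[mulL(-3) :: addR :: addL(5)]]
step 26: [C=6 | E=∅ | S={0↦-4, 1↦1, 2↦2, 3↦7, 4↦7} | K=[addL(-21) :: addL(5)]]
→ final value -10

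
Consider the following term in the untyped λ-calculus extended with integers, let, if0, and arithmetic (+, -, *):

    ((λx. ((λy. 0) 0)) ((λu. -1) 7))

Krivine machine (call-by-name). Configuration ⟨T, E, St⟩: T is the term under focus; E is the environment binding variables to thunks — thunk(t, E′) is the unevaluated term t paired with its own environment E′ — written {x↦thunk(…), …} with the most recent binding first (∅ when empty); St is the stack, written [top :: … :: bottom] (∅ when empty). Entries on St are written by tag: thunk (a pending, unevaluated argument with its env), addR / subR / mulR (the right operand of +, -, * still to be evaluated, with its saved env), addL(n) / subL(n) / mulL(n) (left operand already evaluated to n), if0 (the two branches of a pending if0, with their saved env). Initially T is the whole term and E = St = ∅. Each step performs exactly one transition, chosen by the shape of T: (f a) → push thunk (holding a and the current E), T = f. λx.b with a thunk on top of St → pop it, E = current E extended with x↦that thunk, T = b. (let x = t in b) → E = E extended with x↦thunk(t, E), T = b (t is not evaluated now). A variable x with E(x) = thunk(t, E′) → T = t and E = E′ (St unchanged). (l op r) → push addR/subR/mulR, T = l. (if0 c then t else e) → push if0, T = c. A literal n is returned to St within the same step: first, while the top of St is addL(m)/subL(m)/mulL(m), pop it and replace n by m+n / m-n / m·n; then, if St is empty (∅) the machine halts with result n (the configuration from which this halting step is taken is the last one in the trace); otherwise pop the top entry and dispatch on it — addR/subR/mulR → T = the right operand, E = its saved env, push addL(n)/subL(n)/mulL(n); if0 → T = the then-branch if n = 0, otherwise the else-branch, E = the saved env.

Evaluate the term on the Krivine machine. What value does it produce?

step 0: [T=((λx. ((λy. 0) 0)) ((λu. -1) 7)) | E=∅ | St=∅]
step 1: [T=(λx. ((λy. 0) 0)) | E=∅ | St=[thunk]]
step 2: [T=((λy. 0) 0) | E={x↦thunk(((λu. -1) 7), ∅)} | St=∅]
step 3: [T=(λy. 0) | E={x↦thunk(((λu. -1) 7), ∅)} | St=[thunk]]
step 4: [T=0 | E={y↦thunk(0, {x↦thunk(((λu. -1) 7), ∅)}), x↦thunk(((λu. -1) 7), ∅)} | St=∅]
→ final value 0

Answer: 0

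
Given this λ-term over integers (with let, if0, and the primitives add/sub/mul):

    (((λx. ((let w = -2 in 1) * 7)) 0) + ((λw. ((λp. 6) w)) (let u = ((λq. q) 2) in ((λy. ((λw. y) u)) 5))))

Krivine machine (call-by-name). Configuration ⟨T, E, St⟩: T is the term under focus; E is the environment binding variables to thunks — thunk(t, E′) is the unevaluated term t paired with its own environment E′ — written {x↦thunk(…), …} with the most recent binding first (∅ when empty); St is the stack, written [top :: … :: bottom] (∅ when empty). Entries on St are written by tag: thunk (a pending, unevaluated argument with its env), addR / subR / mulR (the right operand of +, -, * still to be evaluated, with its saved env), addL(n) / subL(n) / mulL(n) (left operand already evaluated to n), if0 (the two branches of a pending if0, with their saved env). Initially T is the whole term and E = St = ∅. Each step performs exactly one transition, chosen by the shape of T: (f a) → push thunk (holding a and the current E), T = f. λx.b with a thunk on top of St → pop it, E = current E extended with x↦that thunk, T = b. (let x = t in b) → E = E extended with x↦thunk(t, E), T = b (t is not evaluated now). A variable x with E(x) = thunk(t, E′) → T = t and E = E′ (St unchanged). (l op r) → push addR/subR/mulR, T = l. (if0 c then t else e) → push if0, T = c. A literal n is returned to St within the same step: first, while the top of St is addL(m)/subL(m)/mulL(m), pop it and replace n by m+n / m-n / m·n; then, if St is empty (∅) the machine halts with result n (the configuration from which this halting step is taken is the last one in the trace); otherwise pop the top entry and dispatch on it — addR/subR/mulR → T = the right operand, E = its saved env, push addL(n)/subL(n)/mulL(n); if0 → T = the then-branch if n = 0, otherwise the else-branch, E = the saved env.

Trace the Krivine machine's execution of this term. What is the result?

Answer: 13

Execution trace:
step 0: <T=(((λx. ((let w = -2 in 1) * 7)) 0) + ((λw. ((λp. 6) w)) (let u = ((λq. q) 2) in ((λy. ((λw. y) u)) 5)))), E=∅, St=∅>
step 1: <T=((λx. ((let w = -2 in 1) * 7)) 0), E=∅, St=[addR]>
step 2: <T=(λx. ((let w = -2 in 1) * 7)), E=∅, St=[thunk :: addR]>
step 3: <T=((let w = -2 in 1) * 7), E={x↦thunk(0, ∅)}, St=[addR]>
step 4: <T=(let w = -2 in 1), E={x↦thunk(0, ∅)}, St=[mulR :: addR]>
step 5: <T=1, E={w↦thunk(-2, {x↦thunk(0, ∅)}), x↦thunk(0, ∅)}, St=[mulR :: addR]>
step 6: <T=7, E={x↦thunk(0, ∅)}, St=[mulL(1) :: addR]>
step 7: <T=((λw. ((λp. 6) w)) (let u = ((λq. q) 2) in ((λy. ((λw. y) u)) 5))), E=∅, St=[addL(7)]>
step 8: <T=(λw. ((λp. 6) w)), E=∅, St=[thunk :: addL(7)]>
step 9: <T=((λp. 6) w), E={w↦thunk((let u = ((λq. q) 2) in ((λy. ((λw. y) u)) 5)), ∅)}, St=[addL(7)]>
step 10: <T=(λp. 6), E={w↦thunk((let u = ((λq. q) 2) in ((λy. ((λw. y) u)) 5)), ∅)}, St=[thunk :: addL(7)]>
step 11: <T=6, E={p↦thunk(w, {w↦thunk((let u = ((λq. q) 2) in ((λy. ((λw. y) u)) 5)), ∅)}), w↦thunk((let u = ((λq. q) 2) in ((λy. ((λw. y) u)) 5)), ∅)}, St=[addL(7)]>
→ final value 13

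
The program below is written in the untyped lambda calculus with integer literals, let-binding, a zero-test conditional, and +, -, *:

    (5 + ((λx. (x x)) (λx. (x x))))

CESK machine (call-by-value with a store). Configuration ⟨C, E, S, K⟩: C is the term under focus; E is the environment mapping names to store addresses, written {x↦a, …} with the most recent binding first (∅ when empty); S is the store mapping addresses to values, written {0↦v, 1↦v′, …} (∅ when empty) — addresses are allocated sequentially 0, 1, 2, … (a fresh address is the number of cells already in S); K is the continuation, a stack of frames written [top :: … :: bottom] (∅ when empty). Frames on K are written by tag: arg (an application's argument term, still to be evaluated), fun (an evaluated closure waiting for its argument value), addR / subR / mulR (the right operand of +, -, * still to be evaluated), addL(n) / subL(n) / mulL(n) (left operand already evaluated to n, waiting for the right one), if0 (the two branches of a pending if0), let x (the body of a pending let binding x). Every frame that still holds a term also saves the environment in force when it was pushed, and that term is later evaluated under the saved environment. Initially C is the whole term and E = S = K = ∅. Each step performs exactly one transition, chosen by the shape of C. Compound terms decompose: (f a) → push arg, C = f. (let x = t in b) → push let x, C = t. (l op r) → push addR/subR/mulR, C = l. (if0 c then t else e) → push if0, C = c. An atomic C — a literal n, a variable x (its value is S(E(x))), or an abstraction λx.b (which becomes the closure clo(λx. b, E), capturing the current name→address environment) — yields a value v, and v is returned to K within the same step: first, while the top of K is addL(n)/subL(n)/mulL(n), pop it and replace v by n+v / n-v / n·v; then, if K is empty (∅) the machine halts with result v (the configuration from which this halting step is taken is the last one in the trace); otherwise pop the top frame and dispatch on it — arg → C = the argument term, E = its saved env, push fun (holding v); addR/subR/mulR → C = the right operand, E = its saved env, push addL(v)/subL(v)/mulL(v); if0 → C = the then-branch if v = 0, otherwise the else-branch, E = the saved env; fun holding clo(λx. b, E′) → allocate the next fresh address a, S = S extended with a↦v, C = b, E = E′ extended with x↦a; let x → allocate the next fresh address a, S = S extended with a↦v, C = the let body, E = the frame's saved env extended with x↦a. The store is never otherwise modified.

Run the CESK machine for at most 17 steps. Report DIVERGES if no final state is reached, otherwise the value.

Answer: DIVERGES (no final state within 17 steps)

Execution trace:
step 0: <C=(5 + ((λx. (x x)) (λx. (x x)))), E=∅, S=∅, K=∅>
step 1: <C=5, E=∅, S=∅, K=[addR]>
step 2: <C=((λx. (x x)) (λx. (x x))), E=∅, S=∅, K=[addL(5)]>
step 3: <C=(λx. (x x)), E=∅, S=∅, K=[arg :: addL(5)]>
step 4: <C=(λx. (x x)), E=∅, S=∅, K=[fun :: addL(5)]>
step 5: <C=(x x), E={x↦0}, S={0↦clo(λx. (x x), ∅)}, K=[addL(5)]>
step 6: <C=x, E={x↦0}, S={0↦clo(λx. (x x), ∅)}, K=[arg :: addL(5)]>
step 7: <C=x, E={x↦0}, S={0↦clo(λx. (x x), ∅)}, K=[fun :: addL(5)]>
step 8: <C=(x x), E={x↦1}, S={0↦clo(λx. (x x), ∅), 1↦clo(λx. (x x), ∅)}, K=[addL(5)]>
step 9: <C=x, E={x↦1}, S={0↦clo(λx. (x x), ∅), 1↦clo(λx. (x x), ∅)}, K=[arg :: addL(5)]>
step 10: <C=x, E={x↦1}, S={0↦clo(λx. (x x), ∅), 1↦clo(λx. (x x), ∅)}, K=[fun :: addL(5)]>
step 11: <C=(x x), E={x↦2}, S={0↦clo(λx. (x x), ∅), 1↦clo(λx. (x x), ∅), 2↦clo(λx. (x x), ∅)}, K=[addL(5)]>
step 12: <C=x, E={x↦2}, S={0↦clo(λx. (x x), ∅), 1↦clo(λx. (x x), ∅), 2↦clo(λx. (x x), ∅)}, K=[arg :: addL(5)]>
step 13: <C=x, E={x↦2}, S={0↦clo(λx. (x x), ∅), 1↦clo(λx. (x x), ∅), 2↦clo(λx. (x x), ∅)}, K=[fun :: addL(5)]>
step 14: <C=(x x), E={x↦3}, S={0↦clo(λx. (x x), ∅), 1↦clo(λx. (x x), ∅), 2↦clo(λx. (x x), ∅), 3↦clo(λx. (x x), ∅)}, K=[addL(5)]>
step 15: <C=x, E={x↦3}, S={0↦clo(λx. (x x), ∅), 1↦clo(λx. (x x), ∅), 2↦clo(λx. (x x), ∅), 3↦clo(λx. (x x), ∅)}, K=[arg :: addL(5)]>
step 16: <C=x, E={x↦3}, S={0↦clo(λx. (x x), ∅), 1↦clo(λx. (x x), ∅), 2↦clo(λx. (x x), ∅), 3↦clo(λx. (x x), ∅)}, K=[fun :: addL(5)]>
step 17: <C=(x x), E={x↦4}, S={0↦clo(λx. (x x), ∅), 1↦clo(λx. (x x), ∅), 2↦clo(λx. (x x), ∅), 3↦clo(λx. (x x), ∅), 4↦clo(λx. (x x), ∅)}, K=[addL(5)]>
→ 17 transitions taken and the configuration is still not final: no result within 17 steps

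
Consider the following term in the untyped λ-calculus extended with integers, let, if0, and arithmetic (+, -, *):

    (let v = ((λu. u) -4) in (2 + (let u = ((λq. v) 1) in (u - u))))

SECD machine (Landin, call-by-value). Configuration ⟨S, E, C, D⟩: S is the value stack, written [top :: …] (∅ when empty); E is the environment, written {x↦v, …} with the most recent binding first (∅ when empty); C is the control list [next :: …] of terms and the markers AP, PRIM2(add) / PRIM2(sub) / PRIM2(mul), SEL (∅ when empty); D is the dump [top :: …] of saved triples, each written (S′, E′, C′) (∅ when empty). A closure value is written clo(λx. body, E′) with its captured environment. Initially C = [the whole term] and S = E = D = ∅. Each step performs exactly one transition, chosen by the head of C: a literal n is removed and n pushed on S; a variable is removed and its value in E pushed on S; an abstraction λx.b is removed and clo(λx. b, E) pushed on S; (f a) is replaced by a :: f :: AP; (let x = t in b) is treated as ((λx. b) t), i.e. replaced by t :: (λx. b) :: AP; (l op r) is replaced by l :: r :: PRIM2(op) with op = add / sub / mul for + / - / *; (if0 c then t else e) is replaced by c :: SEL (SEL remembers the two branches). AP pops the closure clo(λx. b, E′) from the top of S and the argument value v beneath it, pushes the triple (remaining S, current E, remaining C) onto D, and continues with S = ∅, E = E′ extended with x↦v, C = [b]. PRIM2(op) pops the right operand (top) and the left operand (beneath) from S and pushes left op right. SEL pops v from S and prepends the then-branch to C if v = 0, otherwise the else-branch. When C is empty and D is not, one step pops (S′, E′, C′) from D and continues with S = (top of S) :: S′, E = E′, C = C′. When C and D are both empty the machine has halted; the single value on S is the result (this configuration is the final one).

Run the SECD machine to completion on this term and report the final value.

t=0: ⟨S=∅; E=∅; C=[(let v = ((λu. u) -4) in (2 + (let u = ((λq. v) 1) in (u - u))))]; D=∅⟩
t=1: ⟨S=∅; E=∅; C=[((λu. u) -4) :: (λv. (2 + (let u = ((λq. v) 1) in (u - u)))) :: AP]; D=∅⟩
t=2: ⟨S=∅; E=∅; C=[-4 :: (λu. u) :: AP :: (λv. (2 + (let u = ((λq. v) 1) in (u - u)))) :: AP]; D=∅⟩
t=3: ⟨S=[-4]; E=∅; C=[(λu. u) :: AP :: (λv. (2 + (let u = ((λq. v) 1) in (u - u)))) :: AP]; D=∅⟩
t=4: ⟨S=[clo(λu. u, ∅) :: -4]; E=∅; C=[AP :: (λv. (2 + (let u = ((λq. v) 1) in (u - u)))) :: AP]; D=∅⟩
t=5: ⟨S=∅; E={u↦-4}; C=[u]; D=[(∅, ∅, [(λv. (2 + (let u = ((λq. v) 1) in (u - u)))) :: AP])]⟩
t=6: ⟨S=[-4]; E={u↦-4}; C=∅; D=[(∅, ∅, [(λv. (2 + (let u = ((λq. v) 1) in (u - u)))) :: AP])]⟩
t=7: ⟨S=[-4]; E=∅; C=[(λv. (2 + (let u = ((λq. v) 1) in (u - u)))) :: AP]; D=∅⟩
t=8: ⟨S=[clo(λv. (2 + (let u = ((λq. v) 1) in (u - u))), ∅) :: -4]; E=∅; C=[AP]; D=∅⟩
t=9: ⟨S=∅; E={v↦-4}; C=[(2 + (let u = ((λq. v) 1) in (u - u)))]; D=[(∅, ∅, ∅)]⟩
t=10: ⟨S=∅; E={v↦-4}; C=[2 :: (let u = ((λq. v) 1) in (u - u)) :: PRIM2(add)]; D=[(∅, ∅, ∅)]⟩
t=11: ⟨S=[2]; E={v↦-4}; C=[(let u = ((λq. v) 1) in (u - u)) :: PRIM2(add)]; D=[(∅, ∅, ∅)]⟩
t=12: ⟨S=[2]; E={v↦-4}; C=[((λq. v) 1) :: (λu. (u - u)) :: AP :: PRIM2(add)]; D=[(∅, ∅, ∅)]⟩
t=13: ⟨S=[2]; E={v↦-4}; C=[1 :: (λq. v) :: AP :: (λu. (u - u)) :: AP :: PRIM2(add)]; D=[(∅, ∅, ∅)]⟩
t=14: ⟨S=[1 :: 2]; E={v↦-4}; C=[(λq. v) :: AP :: (λu. (u - u)) :: AP :: PRIM2(add)]; D=[(∅, ∅, ∅)]⟩
t=15: ⟨S=[clo(λq. v, {v↦-4}) :: 1 :: 2]; E={v↦-4}; C=[AP :: (λu. (u - u)) :: AP :: PRIM2(add)]; D=[(∅, ∅, ∅)]⟩
t=16: ⟨S=∅; E={q↦1, v↦-4}; C=[v]; D=[([2], {v↦-4}, [(λu. (u - u)) :: AP :: PRIM2(add)]) :: (∅, ∅, ∅)]⟩
t=17: ⟨S=[-4]; E={q↦1, v↦-4}; C=∅; D=[([2], {v↦-4}, [(λu. (u - u)) :: AP :: PRIM2(add)]) :: (∅, ∅, ∅)]⟩
t=18: ⟨S=[-4 :: 2]; E={v↦-4}; C=[(λu. (u - u)) :: AP :: PRIM2(add)]; D=[(∅, ∅, ∅)]⟩
t=19: ⟨S=[clo(λu. (u - u), {v↦-4}) :: -4 :: 2]; E={v↦-4}; C=[AP :: PRIM2(add)]; D=[(∅, ∅, ∅)]⟩
t=20: ⟨S=∅; E={u↦-4, v↦-4}; C=[(u - u)]; D=[([2], {v↦-4}, [PRIM2(add)]) :: (∅, ∅, ∅)]⟩
t=21: ⟨S=∅; E={u↦-4, v↦-4}; C=[u :: u :: PRIM2(sub)]; D=[([2], {v↦-4}, [PRIM2(add)]) :: (∅, ∅, ∅)]⟩
t=22: ⟨S=[-4]; E={u↦-4, v↦-4}; C=[u :: PRIM2(sub)]; D=[([2], {v↦-4}, [PRIM2(add)]) :: (∅, ∅, ∅)]⟩
t=23: ⟨S=[-4 :: -4]; E={u↦-4, v↦-4}; C=[PRIM2(sub)]; D=[([2], {v↦-4}, [PRIM2(add)]) :: (∅, ∅, ∅)]⟩
t=24: ⟨S=[0]; E={u↦-4, v↦-4}; C=∅; D=[([2], {v↦-4}, [PRIM2(add)]) :: (∅, ∅, ∅)]⟩
t=25: ⟨S=[0 :: 2]; E={v↦-4}; C=[PRIM2(add)]; D=[(∅, ∅, ∅)]⟩
t=26: ⟨S=[2]; E={v↦-4}; C=∅; D=[(∅, ∅, ∅)]⟩
t=27: ⟨S=[2]; E=∅; C=∅; D=∅⟩
→ final value 2

Answer: 2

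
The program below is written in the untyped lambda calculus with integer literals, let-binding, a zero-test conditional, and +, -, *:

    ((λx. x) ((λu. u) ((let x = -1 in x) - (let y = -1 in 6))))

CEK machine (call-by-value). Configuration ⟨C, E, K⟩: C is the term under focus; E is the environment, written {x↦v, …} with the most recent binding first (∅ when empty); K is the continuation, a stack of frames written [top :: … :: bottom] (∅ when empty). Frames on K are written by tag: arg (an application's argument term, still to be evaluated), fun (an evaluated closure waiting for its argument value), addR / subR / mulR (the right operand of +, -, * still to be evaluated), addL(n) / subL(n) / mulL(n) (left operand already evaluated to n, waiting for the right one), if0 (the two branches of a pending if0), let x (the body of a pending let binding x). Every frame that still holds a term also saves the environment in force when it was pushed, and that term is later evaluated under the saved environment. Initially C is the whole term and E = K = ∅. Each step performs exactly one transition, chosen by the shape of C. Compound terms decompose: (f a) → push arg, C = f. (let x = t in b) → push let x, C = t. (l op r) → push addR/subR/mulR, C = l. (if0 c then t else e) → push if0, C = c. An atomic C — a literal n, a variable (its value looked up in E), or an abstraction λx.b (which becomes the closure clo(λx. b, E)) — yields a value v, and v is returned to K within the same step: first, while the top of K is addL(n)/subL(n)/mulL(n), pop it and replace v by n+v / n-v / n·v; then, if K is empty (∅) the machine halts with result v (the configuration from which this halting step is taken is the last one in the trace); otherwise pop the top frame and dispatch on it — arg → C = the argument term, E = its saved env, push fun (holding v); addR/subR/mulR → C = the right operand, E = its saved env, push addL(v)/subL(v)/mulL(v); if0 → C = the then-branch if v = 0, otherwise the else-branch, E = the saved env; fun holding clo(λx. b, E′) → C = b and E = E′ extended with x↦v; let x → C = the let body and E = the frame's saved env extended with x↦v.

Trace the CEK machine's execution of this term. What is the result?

0. [C=((λx. x) ((λu. u) ((let x = -1 in x) - (let y = -1 in 6)))) | E=∅ | K=∅]
1. [C=(λx. x) | E=∅ | K=[arg]]
2. [C=((λu. u) ((let x = -1 in x) - (let y = -1 in 6))) | E=∅ | K=[fun]]
3. [C=(λu. u) | E=∅ | K=[arg :: fun]]
4. [C=((let x = -1 in x) - (let y = -1 in 6)) | E=∅ | K=[fun :: fun]]
5. [C=(let x = -1 in x) | E=∅ | K=[subR :: fun :: fun]]
6. [C=-1 | E=∅ | K=[let x :: subR :: fun :: fun]]
7. [C=x | E={x↦-1} | K=[subR :: fun :: fun]]
8. [C=(let y = -1 in 6) | E=∅ | K=[subL(-1) :: fun :: fun]]
9. [C=-1 | E=∅ | K=[let y :: subL(-1) :: fun :: fun]]
10. [C=6 | E={y↦-1} | K=[subL(-1) :: fun :: fun]]
11. [C=u | E={u↦-7} | K=[fun]]
12. [C=x | E={x↦-7} | K=∅]
→ final value -7

Answer: -7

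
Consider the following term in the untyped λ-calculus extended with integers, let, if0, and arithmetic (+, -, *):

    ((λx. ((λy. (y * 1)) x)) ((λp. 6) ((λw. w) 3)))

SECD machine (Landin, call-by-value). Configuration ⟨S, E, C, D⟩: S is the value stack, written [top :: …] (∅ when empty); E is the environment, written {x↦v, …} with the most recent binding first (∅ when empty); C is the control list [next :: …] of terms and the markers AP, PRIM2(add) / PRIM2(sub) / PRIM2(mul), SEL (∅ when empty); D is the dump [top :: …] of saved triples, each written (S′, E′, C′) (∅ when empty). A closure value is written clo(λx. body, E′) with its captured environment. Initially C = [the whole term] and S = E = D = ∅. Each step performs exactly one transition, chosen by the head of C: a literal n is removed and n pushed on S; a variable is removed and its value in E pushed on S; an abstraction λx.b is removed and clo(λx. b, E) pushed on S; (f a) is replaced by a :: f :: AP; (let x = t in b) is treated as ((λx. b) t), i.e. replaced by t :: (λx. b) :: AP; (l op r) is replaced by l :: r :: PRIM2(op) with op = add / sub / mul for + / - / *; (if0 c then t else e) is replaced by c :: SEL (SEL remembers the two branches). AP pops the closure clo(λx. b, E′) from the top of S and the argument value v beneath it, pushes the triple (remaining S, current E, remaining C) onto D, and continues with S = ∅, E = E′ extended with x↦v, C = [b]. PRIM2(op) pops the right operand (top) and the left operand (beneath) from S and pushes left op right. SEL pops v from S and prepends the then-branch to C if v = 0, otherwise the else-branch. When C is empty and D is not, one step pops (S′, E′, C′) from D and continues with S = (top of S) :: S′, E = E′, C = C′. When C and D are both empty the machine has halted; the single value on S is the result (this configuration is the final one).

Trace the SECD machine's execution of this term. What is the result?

step 0: [S=∅ | E=∅ | C=[((λx. ((λy. (y * 1)) x)) ((λp. 6) ((λw. w) 3)))] | D=∅]
step 1: [S=∅ | E=∅ | C=[((λp. 6) ((λw. w) 3)) :: (λx. ((λy. (y * 1)) x)) :: AP] | D=∅]
step 2: [S=∅ | E=∅ | C=[((λw. w) 3) :: (λp. 6) :: AP :: (λx. ((λy. (y * 1)) x)) :: AP] | D=∅]
step 3: [S=∅ | E=∅ | C=[3 :: (λw. w) :: AP :: (λp. 6) :: AP :: (λx. ((λy. (y * 1)) x)) :: AP] | D=∅]
step 4: [S=[3] | E=∅ | C=[(λw. w) :: AP :: (λp. 6) :: AP :: (λx. ((λy. (y * 1)) x)) :: AP] | D=∅]
step 5: [S=[clo(λw. w, ∅) :: 3] | E=∅ | C=[AP :: (λp. 6) :: AP :: (λx. ((λy. (y * 1)) x)) :: AP] | D=∅]
step 6: [S=∅ | E={w↦3} | C=[w] | D=[(∅, ∅, [(λp. 6) :: AP :: (λx. ((λy. (y * 1)) x)) :: AP])]]
step 7: [S=[3] | E={w↦3} | C=∅ | D=[(∅, ∅, [(λp. 6) :: AP :: (λx. ((λy. (y * 1)) x)) :: AP])]]
step 8: [S=[3] | E=∅ | C=[(λp. 6) :: AP :: (λx. ((λy. (y * 1)) x)) :: AP] | D=∅]
step 9: [S=[clo(λp. 6, ∅) :: 3] | E=∅ | C=[AP :: (λx. ((λy. (y * 1)) x)) :: AP] | D=∅]
step 10: [S=∅ | E={p↦3} | C=[6] | D=[(∅, ∅, [(λx. ((λy. (y * 1)) x)) :: AP])]]
step 11: [S=[6] | E={p↦3} | C=∅ | D=[(∅, ∅, [(λx. ((λy. (y * 1)) x)) :: AP])]]
step 12: [S=[6] | E=∅ | C=[(λx. ((λy. (y * 1)) x)) :: AP] | D=∅]
step 13: [S=[clo(λx. ((λy. (y * 1)) x), ∅) :: 6] | E=∅ | C=[AP] | D=∅]
step 14: [S=∅ | E={x↦6} | C=[((λy. (y * 1)) x)] | D=[(∅, ∅, ∅)]]
step 15: [S=∅ | E={x↦6} | C=[x :: (λy. (y * 1)) :: AP] | D=[(∅, ∅, ∅)]]
step 16: [S=[6] | E={x↦6} | C=[(λy. (y * 1)) :: AP] | D=[(∅, ∅, ∅)]]
step 17: [S=[clo(λy. (y * 1), {x↦6}) :: 6] | E={x↦6} | C=[AP] | D=[(∅, ∅, ∅)]]
step 18: [S=∅ | E={y↦6, x↦6} | C=[(y * 1)] | D=[(∅, {x↦6}, ∅) :: (∅, ∅, ∅)]]
step 19: [S=∅ | E={y↦6, x↦6} | C=[y :: 1 :: PRIM2(mul)] | D=[(∅, {x↦6}, ∅) :: (∅, ∅, ∅)]]
step 20: [S=[6] | E={y↦6, x↦6} | C=[1 :: PRIM2(mul)] | D=[(∅, {x↦6}, ∅) :: (∅, ∅, ∅)]]
step 21: [S=[1 :: 6] | E={y↦6, x↦6} | C=[PRIM2(mul)] | D=[(∅, {x↦6}, ∅) :: (∅, ∅, ∅)]]
step 22: [S=[6] | E={y↦6, x↦6} | C=∅ | D=[(∅, {x↦6}, ∅) :: (∅, ∅, ∅)]]
step 23: [S=[6] | E={x↦6} | C=∅ | D=[(∅, ∅, ∅)]]
step 24: [S=[6] | E=∅ | C=∅ | D=∅]
→ final value 6

Answer: 6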